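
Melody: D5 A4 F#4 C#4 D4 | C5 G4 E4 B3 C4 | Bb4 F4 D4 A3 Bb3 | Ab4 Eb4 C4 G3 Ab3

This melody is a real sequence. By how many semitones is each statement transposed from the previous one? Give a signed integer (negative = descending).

-2

Unit = 5 notes; the statements start on D5, C5, Bb4, Ab4, moving down a 2nd each time.
D5→C5 is 72 − 74 = -2 semitones.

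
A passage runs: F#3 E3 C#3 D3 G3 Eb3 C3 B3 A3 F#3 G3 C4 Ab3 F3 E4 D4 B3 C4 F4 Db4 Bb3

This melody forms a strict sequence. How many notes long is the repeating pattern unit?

7

Try groups of 7 (3 cells in 21 notes):
F#3 E3 C#3 D3 G3 Eb3 C3 | B3 A3 F#3 G3 C4 Ab3 F3 | E4 D4 B3 C4 F4 Db4 Bb3
That's a consistent up a 4th shift per cell, and no other grouping gives one.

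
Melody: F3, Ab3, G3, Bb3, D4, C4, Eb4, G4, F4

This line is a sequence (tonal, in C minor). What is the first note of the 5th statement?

D5

The 3-note cells begin on F3, Bb3, Eb4 — each up a 4th from the last.
Continuing: Ab4 → D5. Statement 5 starts on D5.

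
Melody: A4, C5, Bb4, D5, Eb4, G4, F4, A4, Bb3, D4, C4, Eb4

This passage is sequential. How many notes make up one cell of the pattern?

4

Try groups of 4 (3 cells in 12 notes):
A4 C5 Bb4 D5 | Eb4 G4 F4 A4 | Bb3 D4 C4 Eb4
Each cell is the previous one down a 4th — so the unit is 4 notes.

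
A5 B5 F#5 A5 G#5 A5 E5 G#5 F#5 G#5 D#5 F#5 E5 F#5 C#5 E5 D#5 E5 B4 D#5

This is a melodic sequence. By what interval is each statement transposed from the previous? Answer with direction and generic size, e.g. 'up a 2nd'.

down a 2nd

Unit = 4 notes; the statements start on A5, G#5, F#5, E5, D#5, moving down a 2nd each time.
From A5 to G#5: down a 2nd.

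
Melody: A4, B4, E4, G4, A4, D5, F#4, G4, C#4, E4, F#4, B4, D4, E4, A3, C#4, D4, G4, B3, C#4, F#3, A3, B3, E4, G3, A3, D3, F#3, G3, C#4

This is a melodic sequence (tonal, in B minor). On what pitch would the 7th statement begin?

The 6-note cells begin on A4, F#4, D4, B3, G3 — each down a 3rd from the last.
Extending the heads down a 3rd: E3 → C#3.

C#3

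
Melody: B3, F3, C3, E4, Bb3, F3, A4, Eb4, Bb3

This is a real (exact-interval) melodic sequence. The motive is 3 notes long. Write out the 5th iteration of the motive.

G5 Db5 Ab4

Unit = 3 notes; the statements start on B3, E4, A4, moving up a 4th each time.
Continuing the starts: D5 → G5.
From G5 the exact shape gives G5 Db5 Ab4.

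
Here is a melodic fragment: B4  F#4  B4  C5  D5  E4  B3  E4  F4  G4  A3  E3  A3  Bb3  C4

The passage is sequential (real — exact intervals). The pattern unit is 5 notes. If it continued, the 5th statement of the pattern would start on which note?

G2

The 5-note cells begin on B4, E4, A3 — each down a 5th from the last.
Extending the heads down a 5th: D3 → G2.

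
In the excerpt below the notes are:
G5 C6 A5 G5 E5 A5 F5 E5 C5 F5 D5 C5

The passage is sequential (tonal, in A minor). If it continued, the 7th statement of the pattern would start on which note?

B3

The 4-note cells begin on G5, E5, C5 — each down a 3rd from the last.
Continuing: A4 → F4 → D4 → B3. Statement 7 starts on B3.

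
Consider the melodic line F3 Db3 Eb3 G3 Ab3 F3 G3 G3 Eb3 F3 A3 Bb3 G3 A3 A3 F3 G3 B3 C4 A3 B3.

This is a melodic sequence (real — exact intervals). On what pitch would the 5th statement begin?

C#4

With a 7-note motive the entries are F3, G3, A3, each up a 2nd from the previous.
Continuing: B3 → C#4. Statement 5 starts on C#4.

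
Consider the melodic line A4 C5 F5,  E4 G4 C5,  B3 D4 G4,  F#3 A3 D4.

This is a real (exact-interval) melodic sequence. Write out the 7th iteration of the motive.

D#2 F#2 B2

Unit = 3 notes; the statements start on A4, E4, B3, F#3, moving down a 4th each time.
Extending down a 4th: C#3 → G#2 → D#2.
Statement 7 starts on D#2 and keeps the same exact contour: D#2 F#2 B2.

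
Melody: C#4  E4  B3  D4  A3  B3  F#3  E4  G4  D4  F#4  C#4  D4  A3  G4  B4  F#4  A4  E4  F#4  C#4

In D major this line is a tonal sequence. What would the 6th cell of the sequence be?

The 7-note cells begin on C#4, E4, G4 — each up a 3rd from the last.
Extending up a 3rd: B4 → D5 → F#5.
So cell 6 is F#5 A5 E5 G5 D5 E5 B4.

F#5 A5 E5 G5 D5 E5 B4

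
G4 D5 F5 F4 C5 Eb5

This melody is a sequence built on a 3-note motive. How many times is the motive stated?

6 notes in groups of 3 gives 6/3 = 2 statements.
Starts: G4, F4 — each down a 2nd.

2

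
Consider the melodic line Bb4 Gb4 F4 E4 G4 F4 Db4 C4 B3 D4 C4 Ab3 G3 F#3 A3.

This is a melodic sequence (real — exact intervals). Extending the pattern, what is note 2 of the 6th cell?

With 5-note cells, note 2 of each statement runs Gb4, Db4, Ab3.
Extending down a 4th: Eb3 → Bb2 → F2.

F2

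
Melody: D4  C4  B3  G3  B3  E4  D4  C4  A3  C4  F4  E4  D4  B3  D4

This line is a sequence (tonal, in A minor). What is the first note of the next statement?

G4

With a 5-note motive the entries are D4, E4, F4, each up a 2nd from the previous.
The next head, up a 2nd from F4, is G4.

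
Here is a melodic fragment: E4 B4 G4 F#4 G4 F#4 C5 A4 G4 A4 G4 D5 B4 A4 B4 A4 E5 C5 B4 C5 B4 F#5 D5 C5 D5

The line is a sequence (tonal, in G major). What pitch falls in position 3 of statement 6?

Grouping in 5s, the 3rd note of each cell is G4, A4, B4, C5, D5.
From D5, up a 2nd gives E5.

E5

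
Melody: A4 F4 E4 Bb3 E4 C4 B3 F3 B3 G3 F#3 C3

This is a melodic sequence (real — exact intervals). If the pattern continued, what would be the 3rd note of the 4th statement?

C#3

Grouping in 4s, the 3rd note of each cell is E4, B3, F#3.
From F#3, down a 4th gives C#3.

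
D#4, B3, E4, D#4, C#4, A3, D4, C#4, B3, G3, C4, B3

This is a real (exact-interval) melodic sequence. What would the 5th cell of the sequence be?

G3 Eb3 Ab3 G3

With a 4-note motive the entries are D#4, C#4, B3, each down a 2nd from the previous.
Continuing the starts: A3 → G3.
So cell 5 is G3 Eb3 Ab3 G3.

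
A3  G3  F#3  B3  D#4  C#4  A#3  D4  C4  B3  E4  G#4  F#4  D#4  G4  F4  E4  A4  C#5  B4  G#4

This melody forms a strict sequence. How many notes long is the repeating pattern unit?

7

There are 21 notes; a 7-note unit gives 3 cells:
A3 G3 F#3 B3 D#4 C#4 A#3 | D4 C4 B3 E4 G#4 F#4 D#4 | G4 F4 E4 A4 C#5 B4 G#4
That's a consistent up a 4th shift per cell, and no other grouping gives one.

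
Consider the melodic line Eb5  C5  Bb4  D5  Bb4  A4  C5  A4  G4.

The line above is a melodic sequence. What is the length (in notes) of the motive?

9 notes total. Splitting into 3 groups of 3:
Eb5 C5 Bb4 | D5 Bb4 A4 | C5 A4 G4
Each cell is the previous one down a 2nd — so the unit is 3 notes.

3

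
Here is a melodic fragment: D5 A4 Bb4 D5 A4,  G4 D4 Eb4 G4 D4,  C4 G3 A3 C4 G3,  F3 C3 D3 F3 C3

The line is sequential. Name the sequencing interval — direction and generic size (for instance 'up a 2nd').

down a 5th

With a 5-note motive the entries are D5, G4, C4, F3, each down a 5th from the previous.
D5 to G4 is down a 5th.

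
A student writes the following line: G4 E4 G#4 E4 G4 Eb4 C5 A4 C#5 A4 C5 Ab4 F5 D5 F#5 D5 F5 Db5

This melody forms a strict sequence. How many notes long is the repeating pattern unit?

6

There are 18 notes; a 6-note unit gives 3 cells:
G4 E4 G#4 E4 G4 Eb4 | C5 A4 C#5 A4 C5 Ab4 | F5 D5 F#5 D5 F5 Db5
That's a consistent up a 4th shift per cell, and no other grouping gives one.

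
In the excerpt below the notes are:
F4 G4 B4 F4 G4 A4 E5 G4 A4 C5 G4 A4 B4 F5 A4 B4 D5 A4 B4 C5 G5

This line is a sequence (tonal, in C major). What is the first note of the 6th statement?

D5

With a 7-note motive the entries are F4, G4, A4, each up a 2nd from the previous.
Continuing: B4 → C5 → D5. Statement 6 starts on D5.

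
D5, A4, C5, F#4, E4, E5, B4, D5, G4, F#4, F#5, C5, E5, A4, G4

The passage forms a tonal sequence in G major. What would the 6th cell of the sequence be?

B5 F#5 A5 D5 C5

Taking 5-note groups, the heads are D5, E5, F#5: the pattern moves up a 2nd.
Extending up a 2nd: G5 → A5 → B5.
Statement 6 starts on B5 and keeps the same diatonic contour: B5 F#5 A5 D5 C5.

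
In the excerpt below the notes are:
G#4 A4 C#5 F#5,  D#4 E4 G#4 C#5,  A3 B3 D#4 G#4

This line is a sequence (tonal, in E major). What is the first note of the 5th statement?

B2

With a 4-note motive the entries are G#4, D#4, A3, each down a 4th from the previous.
Continuing: E3 → B2. Statement 5 starts on B2.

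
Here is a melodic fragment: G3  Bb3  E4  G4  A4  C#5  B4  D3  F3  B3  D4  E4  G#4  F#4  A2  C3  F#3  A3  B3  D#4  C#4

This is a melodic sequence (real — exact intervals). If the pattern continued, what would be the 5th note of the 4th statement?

Grouping in 7s, the 5th note of each cell is A4, E4, B3.
From B3, down a 4th gives F#3.

F#3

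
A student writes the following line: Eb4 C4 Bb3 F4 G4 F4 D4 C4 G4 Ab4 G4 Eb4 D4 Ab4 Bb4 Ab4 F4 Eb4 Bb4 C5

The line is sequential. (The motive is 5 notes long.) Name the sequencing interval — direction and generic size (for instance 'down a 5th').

Unit = 5 notes; the statements start on Eb4, F4, G4, Ab4, moving up a 2nd each time.
Eb4 to F4 is up a 2nd.

up a 2nd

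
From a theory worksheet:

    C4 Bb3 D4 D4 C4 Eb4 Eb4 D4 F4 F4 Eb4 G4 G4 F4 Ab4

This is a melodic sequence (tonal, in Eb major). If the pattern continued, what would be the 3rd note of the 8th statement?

D5

Grouping in 3s, the 3rd note of each cell is D4, Eb4, F4, G4, Ab4.
Extending up a 2nd: Bb4 → C5 → D5.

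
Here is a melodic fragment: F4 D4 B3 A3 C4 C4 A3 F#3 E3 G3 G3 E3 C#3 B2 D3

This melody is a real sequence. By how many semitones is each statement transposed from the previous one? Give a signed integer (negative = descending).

Taking 5-note groups, the heads are F4, C4, G3: the pattern moves down a 4th.
Counting half-steps from F4 to C4: -5.

-5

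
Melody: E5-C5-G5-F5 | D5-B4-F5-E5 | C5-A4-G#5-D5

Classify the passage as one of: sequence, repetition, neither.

neither

Note 3 of cell 3 is G#5; if this were a sequence it would be E5. No unit length gives a consistent transposition pattern.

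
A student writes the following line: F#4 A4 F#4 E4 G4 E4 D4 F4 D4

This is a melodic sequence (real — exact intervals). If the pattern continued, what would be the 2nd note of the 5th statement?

With 3-note cells, note 2 of each statement runs A4, G4, F4.
Each moves down a 2nd. Continuing: Eb4 → Db4.

Db4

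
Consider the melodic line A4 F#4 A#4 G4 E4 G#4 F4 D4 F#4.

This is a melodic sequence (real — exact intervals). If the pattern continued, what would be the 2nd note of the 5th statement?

Grouping in 3s, the 2nd note of each cell is F#4, E4, D4.
Extending down a 2nd: C4 → Bb3.

Bb3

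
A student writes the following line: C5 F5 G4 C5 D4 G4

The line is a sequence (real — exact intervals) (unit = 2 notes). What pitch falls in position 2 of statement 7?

B2

Grouping in 2s, the 2nd note of each cell is F5, C5, G4.
Each moves down a 4th. Continuing: D4 → A3 → E3 → B2.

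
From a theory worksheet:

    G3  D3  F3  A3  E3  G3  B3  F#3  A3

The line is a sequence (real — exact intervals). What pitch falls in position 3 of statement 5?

Grouping in 3s, the 3rd note of each cell is F3, G3, A3.
Each moves up a 2nd. Continuing: B3 → C#4.

C#4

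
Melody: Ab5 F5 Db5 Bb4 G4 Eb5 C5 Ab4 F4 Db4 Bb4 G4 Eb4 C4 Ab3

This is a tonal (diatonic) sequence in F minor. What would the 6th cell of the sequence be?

G3 Eb3 C3 Ab2 F2

With a 5-note motive the entries are Ab5, Eb5, Bb4, each down a 4th from the previous.
Carrying on: F4 → C4 → G3.
From G3 the diatonic shape gives G3 Eb3 C3 Ab2 F2.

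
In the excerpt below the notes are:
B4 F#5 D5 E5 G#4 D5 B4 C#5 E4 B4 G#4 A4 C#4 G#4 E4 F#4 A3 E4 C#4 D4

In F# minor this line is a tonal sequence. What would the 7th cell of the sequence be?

The 4-note cells begin on B4, G#4, E4, C#4, A3 — each down a 3rd from the last.
Continuing the starts: F#3 → D3.
So cell 7 is D3 A3 F#3 G#3.

D3 A3 F#3 G#3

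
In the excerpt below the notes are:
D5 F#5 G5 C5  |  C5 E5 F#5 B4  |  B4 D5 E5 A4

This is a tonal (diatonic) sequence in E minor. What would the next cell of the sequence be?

The 4-note cells begin on D5, C5, B4 — each down a 2nd from the last.
So cell 4 is A4 C5 D5 G4.

A4 C5 D5 G4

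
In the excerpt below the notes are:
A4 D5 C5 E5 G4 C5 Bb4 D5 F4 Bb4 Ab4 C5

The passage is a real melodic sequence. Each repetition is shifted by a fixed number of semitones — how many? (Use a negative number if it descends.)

-2

The 4-note cells begin on A4, G4, F4 — each down a 2nd from the last.
A4 to G4 spans -2 semitones.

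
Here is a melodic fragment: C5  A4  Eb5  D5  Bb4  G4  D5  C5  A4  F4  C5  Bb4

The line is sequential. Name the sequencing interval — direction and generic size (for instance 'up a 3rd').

Taking 4-note groups, the heads are C5, Bb4, A4: the pattern moves down a 2nd.
From C5 to Bb4: down a 2nd.

down a 2nd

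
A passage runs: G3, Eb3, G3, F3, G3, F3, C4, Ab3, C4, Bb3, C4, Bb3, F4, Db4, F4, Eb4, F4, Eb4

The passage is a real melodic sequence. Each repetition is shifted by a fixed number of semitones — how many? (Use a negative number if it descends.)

5

The 6-note cells begin on G3, C4, F4 — each up a 4th from the last.
Counting half-steps from G3 to C4: 5.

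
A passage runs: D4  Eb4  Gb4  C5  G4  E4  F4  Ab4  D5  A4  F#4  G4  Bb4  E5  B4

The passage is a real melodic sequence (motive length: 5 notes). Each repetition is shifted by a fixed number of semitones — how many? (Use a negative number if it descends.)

2

The 5-note cells begin on D4, E4, F#4 — each up a 2nd from the last.
D4 to E4 spans +2 semitones.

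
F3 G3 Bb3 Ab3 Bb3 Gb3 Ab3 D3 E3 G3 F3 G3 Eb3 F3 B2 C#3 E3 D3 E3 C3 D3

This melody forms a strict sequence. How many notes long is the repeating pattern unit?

Try groups of 7 (3 cells in 21 notes):
F3 G3 Bb3 Ab3 Bb3 Gb3 Ab3 | D3 E3 G3 F3 G3 Eb3 F3 | B2 C#3 E3 D3 E3 C3 D3
Every group is a transposition down a 3rd of the one before; no shorter unit works.

7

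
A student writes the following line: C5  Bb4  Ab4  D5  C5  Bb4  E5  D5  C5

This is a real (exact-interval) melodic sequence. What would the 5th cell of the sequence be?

G#5 F#5 E5

The 3-note cells begin on C5, D5, E5 — each up a 2nd from the last.
Carrying on: F#5 → G#5.
From G#5 the exact shape gives G#5 F#5 E5.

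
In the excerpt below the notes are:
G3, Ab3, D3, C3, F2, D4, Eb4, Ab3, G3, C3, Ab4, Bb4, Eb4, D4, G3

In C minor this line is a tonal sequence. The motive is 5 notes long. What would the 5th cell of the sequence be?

Taking 5-note groups, the heads are G3, D4, Ab4: the pattern moves up a 5th.
Extending up a 5th: Eb5 → Bb5.
So cell 5 is Bb5 C6 F5 Eb5 Ab4.

Bb5 C6 F5 Eb5 Ab4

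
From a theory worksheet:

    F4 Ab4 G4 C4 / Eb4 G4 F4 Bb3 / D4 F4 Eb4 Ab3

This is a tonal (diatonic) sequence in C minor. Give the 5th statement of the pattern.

Bb3 D4 C4 F3

The 4-note cells begin on F4, Eb4, D4 — each down a 2nd from the last.
Carrying on: C4 → Bb3.
Statement 5 starts on Bb3 and keeps the same diatonic contour: Bb3 D4 C4 F3.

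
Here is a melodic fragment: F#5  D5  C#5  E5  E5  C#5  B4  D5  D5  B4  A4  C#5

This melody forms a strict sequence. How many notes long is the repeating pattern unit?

4

12 notes total. Splitting into 3 groups of 4:
F#5 D5 C#5 E5 | E5 C#5 B4 D5 | D5 B4 A4 C#5
Each cell is the previous one down a 2nd — so the unit is 4 notes.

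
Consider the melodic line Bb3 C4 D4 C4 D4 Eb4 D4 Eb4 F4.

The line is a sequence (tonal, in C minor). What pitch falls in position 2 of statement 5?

With 3-note cells, note 2 of each statement runs C4, D4, Eb4.
Extending up a 2nd: F4 → G4.

G4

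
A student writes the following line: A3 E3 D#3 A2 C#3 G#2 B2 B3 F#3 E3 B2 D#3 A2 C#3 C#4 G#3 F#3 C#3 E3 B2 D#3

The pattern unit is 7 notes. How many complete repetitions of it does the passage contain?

3

21 notes in groups of 7 gives 21/7 = 3 statements.
Starts: A3, B3, C#4 — each up a 2nd.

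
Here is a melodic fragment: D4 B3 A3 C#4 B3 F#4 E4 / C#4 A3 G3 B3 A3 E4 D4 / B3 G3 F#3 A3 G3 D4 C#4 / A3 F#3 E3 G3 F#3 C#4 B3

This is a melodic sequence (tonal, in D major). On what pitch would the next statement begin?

G3

With a 7-note motive the entries are D4, C#4, B3, A3, each down a 2nd from the previous.
The next head, down a 2nd from A3, is G3.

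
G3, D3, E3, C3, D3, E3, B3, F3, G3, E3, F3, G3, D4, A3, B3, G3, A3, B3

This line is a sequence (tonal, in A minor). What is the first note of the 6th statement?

C5

With a 6-note motive the entries are G3, B3, D4, each up a 3rd from the previous.
Extending the heads up a 3rd: F4 → A4 → C5.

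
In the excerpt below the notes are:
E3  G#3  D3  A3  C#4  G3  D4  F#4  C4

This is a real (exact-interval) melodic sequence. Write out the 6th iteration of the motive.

Unit = 3 notes; the statements start on E3, A3, D4, moving up a 4th each time.
Carrying on: G4 → C5 → F5.
So cell 6 is F5 A5 Eb5.

F5 A5 Eb5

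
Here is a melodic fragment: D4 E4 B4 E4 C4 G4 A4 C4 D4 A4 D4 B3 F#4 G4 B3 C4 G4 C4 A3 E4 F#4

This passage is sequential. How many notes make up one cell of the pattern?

There are 21 notes; a 7-note unit gives 3 cells:
D4 E4 B4 E4 C4 G4 A4 | C4 D4 A4 D4 B3 F#4 G4 | B3 C4 G4 C4 A3 E4 F#4
Every group is a transposition down a 2nd of the one before; no shorter unit works.

7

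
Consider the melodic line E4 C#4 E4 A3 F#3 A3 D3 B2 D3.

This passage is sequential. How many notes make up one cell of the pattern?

There are 9 notes; a 3-note unit gives 3 cells:
E4 C#4 E4 | A3 F#3 A3 | D3 B2 D3
Every group is a transposition down a 5th of the one before; no shorter unit works.

3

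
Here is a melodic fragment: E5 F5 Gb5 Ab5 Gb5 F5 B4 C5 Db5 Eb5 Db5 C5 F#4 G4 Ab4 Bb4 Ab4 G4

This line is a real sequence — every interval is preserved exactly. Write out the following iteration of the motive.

C#4 D4 Eb4 F4 Eb4 D4

Unit = 6 notes; the statements start on E5, B4, F#4, moving down a 4th each time.
Statement 4 starts on C#4 and keeps the same exact contour: C#4 D4 Eb4 F4 Eb4 D4.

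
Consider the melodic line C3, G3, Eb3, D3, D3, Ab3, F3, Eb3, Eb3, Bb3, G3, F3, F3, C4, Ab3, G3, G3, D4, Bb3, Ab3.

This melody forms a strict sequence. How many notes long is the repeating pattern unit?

4

Try groups of 4 (5 cells in 20 notes):
C3 G3 Eb3 D3 | D3 Ab3 F3 Eb3 | Eb3 Bb3 G3 F3 | F3 C4 Ab3 G3 | G3 D4 Bb3 Ab3
Each cell is the previous one up a 2nd — so the unit is 4 notes.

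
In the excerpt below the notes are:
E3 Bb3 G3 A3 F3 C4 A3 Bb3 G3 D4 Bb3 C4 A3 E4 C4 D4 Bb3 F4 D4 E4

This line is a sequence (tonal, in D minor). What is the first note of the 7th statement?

Taking 4-note groups, the heads are E3, F3, G3, A3, Bb3: the pattern moves up a 2nd.
Continuing: C4 → D4. Statement 7 starts on D4.

D4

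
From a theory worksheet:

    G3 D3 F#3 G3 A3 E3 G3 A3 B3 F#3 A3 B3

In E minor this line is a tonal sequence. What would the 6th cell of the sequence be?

Taking 4-note groups, the heads are G3, A3, B3: the pattern moves up a 2nd.
Carrying on: C4 → D4 → E4.
So cell 6 is E4 B3 D4 E4.

E4 B3 D4 E4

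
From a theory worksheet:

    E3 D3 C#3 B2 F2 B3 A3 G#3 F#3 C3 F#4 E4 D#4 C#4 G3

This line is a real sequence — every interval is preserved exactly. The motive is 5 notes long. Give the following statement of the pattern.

Taking 5-note groups, the heads are E3, B3, F#4: the pattern moves up a 5th.
Statement 4 starts on C#5 and keeps the same exact contour: C#5 B4 A#4 G#4 D4.

C#5 B4 A#4 G#4 D4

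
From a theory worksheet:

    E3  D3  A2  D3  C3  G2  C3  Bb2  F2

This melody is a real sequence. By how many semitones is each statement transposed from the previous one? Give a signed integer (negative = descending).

Unit = 3 notes; the statements start on E3, D3, C3, moving down a 2nd each time.
E3→D3 is 50 − 52 = -2 semitones.

-2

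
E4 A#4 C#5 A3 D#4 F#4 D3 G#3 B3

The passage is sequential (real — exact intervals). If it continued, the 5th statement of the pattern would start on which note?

With a 3-note motive the entries are E4, A3, D3, each down a 5th from the previous.
Continuing: G2 → C2. Statement 5 starts on C2.

C2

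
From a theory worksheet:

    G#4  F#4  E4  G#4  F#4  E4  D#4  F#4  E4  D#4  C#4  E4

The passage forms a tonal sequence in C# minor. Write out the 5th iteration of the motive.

C#4 B3 A3 C#4

Taking 4-note groups, the heads are G#4, F#4, E4: the pattern moves down a 2nd.
Extending down a 2nd: D#4 → C#4.
From C#4 the diatonic shape gives C#4 B3 A3 C#4.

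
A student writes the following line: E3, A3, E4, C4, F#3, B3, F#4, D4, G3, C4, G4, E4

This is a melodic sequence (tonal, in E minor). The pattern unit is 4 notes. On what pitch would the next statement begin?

A3

Unit = 4 notes; the statements start on E3, F#3, G3, moving up a 2nd each time.
The next head, up a 2nd from G3, is A3.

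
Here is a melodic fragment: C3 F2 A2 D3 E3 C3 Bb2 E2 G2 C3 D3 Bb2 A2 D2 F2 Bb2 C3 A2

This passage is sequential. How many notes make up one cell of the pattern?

6

18 notes total. Splitting into 3 groups of 6:
C3 F2 A2 D3 E3 C3 | Bb2 E2 G2 C3 D3 Bb2 | A2 D2 F2 Bb2 C3 A2
Each cell is the previous one down a 2nd — so the unit is 6 notes.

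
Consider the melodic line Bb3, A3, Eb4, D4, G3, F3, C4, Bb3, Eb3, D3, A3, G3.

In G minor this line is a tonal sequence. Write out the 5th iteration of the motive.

A2 G2 D3 C3

The 4-note cells begin on Bb3, G3, Eb3 — each down a 3rd from the last.
Carrying on: C3 → A2.
Statement 5 starts on A2 and keeps the same diatonic contour: A2 G2 D3 C3.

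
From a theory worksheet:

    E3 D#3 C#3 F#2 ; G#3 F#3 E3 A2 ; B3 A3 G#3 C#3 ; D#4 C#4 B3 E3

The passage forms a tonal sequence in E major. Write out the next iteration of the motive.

F#4 E4 D#4 G#3

The 4-note cells begin on E3, G#3, B3, D#4 — each up a 3rd from the last.
So cell 5 is F#4 E4 D#4 G#3.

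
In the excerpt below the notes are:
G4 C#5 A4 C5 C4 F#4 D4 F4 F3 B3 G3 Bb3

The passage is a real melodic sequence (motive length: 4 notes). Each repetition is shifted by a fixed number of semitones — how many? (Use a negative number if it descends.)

The 4-note cells begin on G4, C4, F3 — each down a 5th from the last.
G4→C4 is 60 − 67 = -7 semitones.

-7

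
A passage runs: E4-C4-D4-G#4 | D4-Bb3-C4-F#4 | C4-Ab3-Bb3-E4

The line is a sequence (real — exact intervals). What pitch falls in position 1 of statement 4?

With 4-note cells, note 1 of each statement runs E4, D4, C4.
From C4, down a 2nd gives Bb3.

Bb3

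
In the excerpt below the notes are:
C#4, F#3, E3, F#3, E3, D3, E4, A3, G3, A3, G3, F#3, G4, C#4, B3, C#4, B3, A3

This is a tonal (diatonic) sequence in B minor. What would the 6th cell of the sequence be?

Unit = 6 notes; the statements start on C#4, E4, G4, moving up a 3rd each time.
Carrying on: B4 → D5 → F#5.
From F#5 the diatonic shape gives F#5 B4 A4 B4 A4 G4.

F#5 B4 A4 B4 A4 G4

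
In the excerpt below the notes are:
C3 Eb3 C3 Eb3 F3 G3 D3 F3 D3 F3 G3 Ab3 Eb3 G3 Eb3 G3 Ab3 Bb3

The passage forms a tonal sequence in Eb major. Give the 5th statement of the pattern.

With a 6-note motive the entries are C3, D3, Eb3, each up a 2nd from the previous.
Extending up a 2nd: F3 → G3.
So cell 5 is G3 Bb3 G3 Bb3 C4 D4.

G3 Bb3 G3 Bb3 C4 D4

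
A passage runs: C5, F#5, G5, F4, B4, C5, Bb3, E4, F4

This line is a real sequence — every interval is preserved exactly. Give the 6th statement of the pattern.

The 3-note cells begin on C5, F4, Bb3 — each down a 5th from the last.
Continuing the starts: Eb3 → Ab2 → Db2.
Statement 6 starts on Db2 and keeps the same exact contour: Db2 G2 Ab2.

Db2 G2 Ab2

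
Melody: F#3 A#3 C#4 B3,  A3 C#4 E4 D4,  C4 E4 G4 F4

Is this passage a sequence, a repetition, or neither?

Each 4-note cell is the previous one transposed up a 3rd.

sequence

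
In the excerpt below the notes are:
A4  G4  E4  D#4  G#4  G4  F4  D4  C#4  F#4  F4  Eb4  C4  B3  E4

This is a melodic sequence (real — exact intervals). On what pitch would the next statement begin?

Eb4

The 5-note cells begin on A4, G4, F4 — each down a 2nd from the last.
One more step down a 2nd gives Eb4.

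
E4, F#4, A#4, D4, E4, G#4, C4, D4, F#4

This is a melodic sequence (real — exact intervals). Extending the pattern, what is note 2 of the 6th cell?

Grouping in 3s, the 2nd note of each cell is F#4, E4, D4.
Extending down a 2nd: C4 → Bb3 → Ab3.

Ab3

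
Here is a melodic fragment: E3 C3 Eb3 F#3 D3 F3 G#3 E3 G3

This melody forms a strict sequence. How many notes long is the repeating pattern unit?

3

Try groups of 3 (3 cells in 9 notes):
E3 C3 Eb3 | F#3 D3 F3 | G#3 E3 G3
Each cell is the previous one up a 2nd — so the unit is 3 notes.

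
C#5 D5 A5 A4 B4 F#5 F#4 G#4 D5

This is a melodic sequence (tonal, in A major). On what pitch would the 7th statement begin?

Taking 3-note groups, the heads are C#5, A4, F#4: the pattern moves down a 3rd.
Continuing: D4 → B3 → G#3 → E3. Statement 7 starts on E3.

E3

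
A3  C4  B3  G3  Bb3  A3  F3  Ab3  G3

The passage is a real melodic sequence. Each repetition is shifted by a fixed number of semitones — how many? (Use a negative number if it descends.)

-2

Unit = 3 notes; the statements start on A3, G3, F3, moving down a 2nd each time.
Counting half-steps from A3 to G3: -2.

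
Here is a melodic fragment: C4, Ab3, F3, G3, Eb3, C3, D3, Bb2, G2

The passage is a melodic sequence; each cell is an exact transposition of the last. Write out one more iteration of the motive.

With a 3-note motive the entries are C4, G3, D3, each down a 4th from the previous.
Statement 4 starts on A2 and keeps the same exact contour: A2 F2 D2.

A2 F2 D2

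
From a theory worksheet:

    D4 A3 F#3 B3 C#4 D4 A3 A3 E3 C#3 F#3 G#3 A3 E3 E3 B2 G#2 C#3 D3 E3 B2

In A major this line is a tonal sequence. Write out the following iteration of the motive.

B2 F#2 D2 G#2 A2 B2 F#2

Taking 7-note groups, the heads are D4, A3, E3: the pattern moves down a 4th.
Statement 4 starts on B2 and keeps the same diatonic contour: B2 F#2 D2 G#2 A2 B2 F#2.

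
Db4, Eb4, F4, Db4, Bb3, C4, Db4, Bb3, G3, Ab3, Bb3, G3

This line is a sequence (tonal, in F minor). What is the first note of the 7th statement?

F2

The 4-note cells begin on Db4, Bb3, G3 — each down a 3rd from the last.
Extending the heads down a 3rd: Eb3 → C3 → Ab2 → F2.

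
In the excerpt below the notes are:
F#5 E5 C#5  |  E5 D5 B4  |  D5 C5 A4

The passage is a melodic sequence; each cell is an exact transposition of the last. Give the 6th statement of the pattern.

Ab4 Gb4 Eb4

Taking 3-note groups, the heads are F#5, E5, D5: the pattern moves down a 2nd.
Carrying on: C5 → Bb4 → Ab4.
From Ab4 the exact shape gives Ab4 Gb4 Eb4.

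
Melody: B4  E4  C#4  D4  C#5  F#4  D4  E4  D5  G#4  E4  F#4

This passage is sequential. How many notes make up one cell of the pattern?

4

12 notes total. Splitting into 3 groups of 4:
B4 E4 C#4 D4 | C#5 F#4 D4 E4 | D5 G#4 E4 F#4
Every group is a transposition up a 2nd of the one before; no shorter unit works.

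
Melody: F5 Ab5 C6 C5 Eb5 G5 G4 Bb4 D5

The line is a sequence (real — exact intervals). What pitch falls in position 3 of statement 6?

B3

With 3-note cells, note 3 of each statement runs C6, G5, D5.
Extending down a 4th: A4 → E4 → B3.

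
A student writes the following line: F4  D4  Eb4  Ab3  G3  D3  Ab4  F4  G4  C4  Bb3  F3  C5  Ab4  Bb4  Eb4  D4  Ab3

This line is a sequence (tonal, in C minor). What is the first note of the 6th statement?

Taking 6-note groups, the heads are F4, Ab4, C5: the pattern moves up a 3rd.
Continuing: Eb5 → G5 → Bb5. Statement 6 starts on Bb5.

Bb5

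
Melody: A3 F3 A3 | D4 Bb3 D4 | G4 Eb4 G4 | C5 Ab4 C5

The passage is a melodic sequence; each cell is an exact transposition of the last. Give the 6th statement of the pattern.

The 3-note cells begin on A3, D4, G4, C5 — each up a 4th from the last.
Extending up a 4th: F5 → Bb5.
From Bb5 the exact shape gives Bb5 Gb5 Bb5.

Bb5 Gb5 Bb5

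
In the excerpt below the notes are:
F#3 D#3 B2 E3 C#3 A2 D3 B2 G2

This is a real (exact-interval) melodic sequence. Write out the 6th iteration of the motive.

Ab2 F2 Db2

Taking 3-note groups, the heads are F#3, E3, D3: the pattern moves down a 2nd.
Continuing the starts: C3 → Bb2 → Ab2.
Statement 6 starts on Ab2 and keeps the same exact contour: Ab2 F2 Db2.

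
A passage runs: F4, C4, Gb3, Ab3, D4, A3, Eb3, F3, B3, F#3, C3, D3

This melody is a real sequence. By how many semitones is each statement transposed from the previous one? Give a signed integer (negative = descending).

Unit = 4 notes; the statements start on F4, D4, B3, moving down a 3rd each time.
F4 to D4 spans -3 semitones.

-3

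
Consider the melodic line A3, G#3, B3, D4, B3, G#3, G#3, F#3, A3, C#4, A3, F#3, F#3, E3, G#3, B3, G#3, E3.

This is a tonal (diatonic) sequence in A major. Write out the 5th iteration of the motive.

D3 C#3 E3 G#3 E3 C#3

Taking 6-note groups, the heads are A3, G#3, F#3: the pattern moves down a 2nd.
Continuing the starts: E3 → D3.
Statement 5 starts on D3 and keeps the same diatonic contour: D3 C#3 E3 G#3 E3 C#3.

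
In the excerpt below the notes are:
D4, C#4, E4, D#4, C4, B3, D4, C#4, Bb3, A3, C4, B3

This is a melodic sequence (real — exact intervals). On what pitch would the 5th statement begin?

Gb3

With a 4-note motive the entries are D4, C4, Bb3, each down a 2nd from the previous.
Continuing: Ab3 → Gb3. Statement 5 starts on Gb3.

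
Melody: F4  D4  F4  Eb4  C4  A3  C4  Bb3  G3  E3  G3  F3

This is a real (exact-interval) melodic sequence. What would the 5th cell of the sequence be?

Unit = 4 notes; the statements start on F4, C4, G3, moving down a 4th each time.
Continuing the starts: D3 → A2.
So cell 5 is A2 F#2 A2 G2.

A2 F#2 A2 G2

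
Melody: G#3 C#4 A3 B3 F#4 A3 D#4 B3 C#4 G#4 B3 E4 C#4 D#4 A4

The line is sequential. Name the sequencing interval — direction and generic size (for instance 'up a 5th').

Unit = 5 notes; the statements start on G#3, A3, B3, moving up a 2nd each time.
From G#3 to A3: up a 2nd.

up a 2nd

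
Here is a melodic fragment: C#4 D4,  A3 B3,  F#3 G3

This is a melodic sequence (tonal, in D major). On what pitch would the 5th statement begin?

With a 2-note motive the entries are C#4, A3, F#3, each down a 3rd from the previous.
Extending the heads down a 3rd: D3 → B2.

B2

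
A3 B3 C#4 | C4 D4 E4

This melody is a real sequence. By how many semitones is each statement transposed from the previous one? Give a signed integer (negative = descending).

3

With a 3-note motive the entries are A3, C4, each up a 3rd from the previous.
A3→C4 is 60 − 57 = 3 semitones.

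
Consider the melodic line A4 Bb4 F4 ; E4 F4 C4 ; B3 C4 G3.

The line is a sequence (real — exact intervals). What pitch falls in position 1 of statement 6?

G#2

The unit is 3 notes. Position-1 pitches of the 3 shown cells: A4, E4, B3.
Each moves down a 4th. Continuing: F#3 → C#3 → G#2.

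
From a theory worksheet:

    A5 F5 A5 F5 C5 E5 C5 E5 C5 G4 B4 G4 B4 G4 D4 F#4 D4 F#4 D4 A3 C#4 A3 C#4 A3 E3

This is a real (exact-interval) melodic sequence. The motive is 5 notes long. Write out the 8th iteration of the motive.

Taking 5-note groups, the heads are A5, E5, B4, F#4, C#4: the pattern moves down a 4th.
Continuing the starts: G#3 → D#3 → A#2.
From A#2 the exact shape gives A#2 F#2 A#2 F#2 C#2.

A#2 F#2 A#2 F#2 C#2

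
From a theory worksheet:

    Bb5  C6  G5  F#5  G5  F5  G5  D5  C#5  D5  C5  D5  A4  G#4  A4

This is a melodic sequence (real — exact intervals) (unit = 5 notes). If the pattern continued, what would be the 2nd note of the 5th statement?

E4

The unit is 5 notes. Position-2 pitches of the 3 shown cells: C6, G5, D5.
Carrying that down a 4th forward: A4 → E4.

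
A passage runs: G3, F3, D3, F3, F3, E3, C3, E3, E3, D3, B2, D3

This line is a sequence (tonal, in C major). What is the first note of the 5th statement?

The 4-note cells begin on G3, F3, E3 — each down a 2nd from the last.
Extending the heads down a 2nd: D3 → C3.

C3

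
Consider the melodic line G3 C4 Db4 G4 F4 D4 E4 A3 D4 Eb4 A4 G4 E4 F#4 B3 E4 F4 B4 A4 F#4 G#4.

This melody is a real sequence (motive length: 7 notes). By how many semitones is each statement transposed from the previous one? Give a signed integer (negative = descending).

With a 7-note motive the entries are G3, A3, B3, each up a 2nd from the previous.
G3→A3 is 57 − 55 = 2 semitones.

2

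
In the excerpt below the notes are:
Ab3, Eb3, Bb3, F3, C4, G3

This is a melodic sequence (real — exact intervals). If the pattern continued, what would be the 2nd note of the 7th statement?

With 2-note cells, note 2 of each statement runs Eb3, F3, G3.
Carrying that up a 2nd forward: A3 → B3 → C#4 → D#4.

D#4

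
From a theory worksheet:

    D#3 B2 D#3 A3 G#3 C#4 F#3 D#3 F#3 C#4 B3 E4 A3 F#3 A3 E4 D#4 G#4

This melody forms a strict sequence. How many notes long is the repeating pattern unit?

Try groups of 6 (3 cells in 18 notes):
D#3 B2 D#3 A3 G#3 C#4 | F#3 D#3 F#3 C#4 B3 E4 | A3 F#3 A3 E4 D#4 G#4
Each cell is the previous one up a 3rd — so the unit is 6 notes.

6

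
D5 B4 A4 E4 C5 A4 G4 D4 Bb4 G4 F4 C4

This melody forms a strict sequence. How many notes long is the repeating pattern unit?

4

Try groups of 4 (3 cells in 12 notes):
D5 B4 A4 E4 | C5 A4 G4 D4 | Bb4 G4 F4 C4
Each cell is the previous one down a 2nd — so the unit is 4 notes.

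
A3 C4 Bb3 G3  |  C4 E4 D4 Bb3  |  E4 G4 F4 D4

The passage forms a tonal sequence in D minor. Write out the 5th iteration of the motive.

With a 4-note motive the entries are A3, C4, E4, each up a 3rd from the previous.
Extending up a 3rd: G4 → Bb4.
Statement 5 starts on Bb4 and keeps the same diatonic contour: Bb4 D5 C5 A4.

Bb4 D5 C5 A4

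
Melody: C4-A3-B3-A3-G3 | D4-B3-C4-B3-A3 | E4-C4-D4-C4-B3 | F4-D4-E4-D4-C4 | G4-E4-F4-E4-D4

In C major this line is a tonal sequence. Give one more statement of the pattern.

A4 F4 G4 F4 E4

The 5-note cells begin on C4, D4, E4, F4, G4 — each up a 2nd from the last.
So cell 6 is A4 F4 G4 F4 E4.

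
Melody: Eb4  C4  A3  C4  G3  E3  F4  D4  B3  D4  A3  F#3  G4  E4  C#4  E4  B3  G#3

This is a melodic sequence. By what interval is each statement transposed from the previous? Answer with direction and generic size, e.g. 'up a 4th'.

up a 2nd

The 6-note cells begin on Eb4, F4, G4 — each up a 2nd from the last.
Eb4 to F4 is up a 2nd.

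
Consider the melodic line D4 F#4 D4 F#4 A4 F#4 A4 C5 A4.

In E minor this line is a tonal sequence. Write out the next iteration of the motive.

C5 E5 C5

With a 3-note motive the entries are D4, F#4, A4, each up a 3rd from the previous.
From C5 the diatonic shape gives C5 E5 C5.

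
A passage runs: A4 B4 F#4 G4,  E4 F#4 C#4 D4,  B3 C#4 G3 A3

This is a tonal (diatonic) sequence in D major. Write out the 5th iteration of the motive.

C#3 D3 A2 B2

With a 4-note motive the entries are A4, E4, B3, each down a 4th from the previous.
Carrying on: F#3 → C#3.
So cell 5 is C#3 D3 A2 B2.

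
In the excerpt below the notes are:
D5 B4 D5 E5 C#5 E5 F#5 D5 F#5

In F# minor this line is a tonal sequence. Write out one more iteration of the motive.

G#5 E5 G#5

Unit = 3 notes; the statements start on D5, E5, F#5, moving up a 2nd each time.
So cell 4 is G#5 E5 G#5.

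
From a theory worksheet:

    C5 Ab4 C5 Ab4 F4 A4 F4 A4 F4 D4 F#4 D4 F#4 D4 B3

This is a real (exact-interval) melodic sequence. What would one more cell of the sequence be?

Taking 5-note groups, the heads are C5, A4, F#4: the pattern moves down a 3rd.
So cell 4 is D#4 B3 D#4 B3 G#3.

D#4 B3 D#4 B3 G#3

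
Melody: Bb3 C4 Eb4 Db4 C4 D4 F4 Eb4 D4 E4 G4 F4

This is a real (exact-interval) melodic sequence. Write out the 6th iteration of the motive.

G#4 A#4 C#5 B4

The 4-note cells begin on Bb3, C4, D4 — each up a 2nd from the last.
Extending up a 2nd: E4 → F#4 → G#4.
So cell 6 is G#4 A#4 C#5 B4.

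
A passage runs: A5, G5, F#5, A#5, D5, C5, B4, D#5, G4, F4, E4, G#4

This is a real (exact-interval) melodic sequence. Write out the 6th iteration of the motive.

Bb2 Ab2 G2 B2

Taking 4-note groups, the heads are A5, D5, G4: the pattern moves down a 5th.
Continuing the starts: C4 → F3 → Bb2.
From Bb2 the exact shape gives Bb2 Ab2 G2 B2.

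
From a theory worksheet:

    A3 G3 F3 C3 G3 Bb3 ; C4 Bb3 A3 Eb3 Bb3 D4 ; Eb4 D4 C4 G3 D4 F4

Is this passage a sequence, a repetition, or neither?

sequence

Each 6-note cell is the previous one transposed up a 3rd.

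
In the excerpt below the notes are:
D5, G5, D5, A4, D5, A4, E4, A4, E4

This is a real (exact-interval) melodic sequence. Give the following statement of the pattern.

B3 E4 B3

Taking 3-note groups, the heads are D5, A4, E4: the pattern moves down a 4th.
Statement 4 starts on B3 and keeps the same exact contour: B3 E4 B3.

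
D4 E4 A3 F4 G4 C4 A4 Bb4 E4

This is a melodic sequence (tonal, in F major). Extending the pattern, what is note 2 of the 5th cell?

The unit is 3 notes. Position-2 pitches of the 3 shown cells: E4, G4, Bb4.
Extending up a 3rd: D5 → F5.

F5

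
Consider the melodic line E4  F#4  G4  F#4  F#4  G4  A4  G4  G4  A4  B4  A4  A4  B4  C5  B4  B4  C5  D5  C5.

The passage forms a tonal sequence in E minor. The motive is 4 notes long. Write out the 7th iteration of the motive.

D5 E5 F#5 E5

Unit = 4 notes; the statements start on E4, F#4, G4, A4, B4, moving up a 2nd each time.
Carrying on: C5 → D5.
From D5 the diatonic shape gives D5 E5 F#5 E5.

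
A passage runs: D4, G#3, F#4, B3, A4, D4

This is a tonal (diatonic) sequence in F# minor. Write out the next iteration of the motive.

C#5 F#4

Taking 2-note groups, the heads are D4, F#4, A4: the pattern moves up a 3rd.
So cell 4 is C#5 F#4.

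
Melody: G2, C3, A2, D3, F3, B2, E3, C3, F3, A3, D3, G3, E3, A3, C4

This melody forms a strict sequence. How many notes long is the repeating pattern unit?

15 notes total. Splitting into 3 groups of 5:
G2 C3 A2 D3 F3 | B2 E3 C3 F3 A3 | D3 G3 E3 A3 C4
Each cell is the previous one up a 3rd — so the unit is 5 notes.

5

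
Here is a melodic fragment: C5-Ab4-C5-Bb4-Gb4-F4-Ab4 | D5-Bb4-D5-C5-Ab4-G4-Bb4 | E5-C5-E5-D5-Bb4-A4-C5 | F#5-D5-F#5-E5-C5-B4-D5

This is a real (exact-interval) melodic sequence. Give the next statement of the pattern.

The 7-note cells begin on C5, D5, E5, F#5 — each up a 2nd from the last.
So cell 5 is G#5 E5 G#5 F#5 D5 C#5 E5.

G#5 E5 G#5 F#5 D5 C#5 E5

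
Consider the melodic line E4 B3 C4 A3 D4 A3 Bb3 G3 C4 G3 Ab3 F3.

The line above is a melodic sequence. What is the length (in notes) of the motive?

4

Try groups of 4 (3 cells in 12 notes):
E4 B3 C4 A3 | D4 A3 Bb3 G3 | C4 G3 Ab3 F3
Every group is a transposition down a 2nd of the one before; no shorter unit works.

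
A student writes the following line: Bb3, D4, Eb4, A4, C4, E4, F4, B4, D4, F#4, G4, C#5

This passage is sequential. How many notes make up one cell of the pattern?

4

12 notes total. Splitting into 3 groups of 4:
Bb3 D4 Eb4 A4 | C4 E4 F4 B4 | D4 F#4 G4 C#5
Every group is a transposition up a 2nd of the one before; no shorter unit works.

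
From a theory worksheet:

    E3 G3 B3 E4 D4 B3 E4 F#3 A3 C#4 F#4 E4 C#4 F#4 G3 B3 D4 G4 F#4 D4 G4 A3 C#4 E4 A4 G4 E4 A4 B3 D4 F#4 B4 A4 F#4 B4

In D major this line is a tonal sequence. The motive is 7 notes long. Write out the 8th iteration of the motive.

E4 G4 B4 E5 D5 B4 E5

With a 7-note motive the entries are E3, F#3, G3, A3, B3, each up a 2nd from the previous.
Carrying on: C#4 → D4 → E4.
So cell 8 is E4 G4 B4 E5 D5 B4 E5.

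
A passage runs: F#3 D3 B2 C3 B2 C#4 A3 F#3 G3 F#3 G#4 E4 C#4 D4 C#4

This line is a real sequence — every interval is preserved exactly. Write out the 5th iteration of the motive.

Taking 5-note groups, the heads are F#3, C#4, G#4: the pattern moves up a 5th.
Continuing the starts: D#5 → A#5.
From A#5 the exact shape gives A#5 F#5 D#5 E5 D#5.

A#5 F#5 D#5 E5 D#5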